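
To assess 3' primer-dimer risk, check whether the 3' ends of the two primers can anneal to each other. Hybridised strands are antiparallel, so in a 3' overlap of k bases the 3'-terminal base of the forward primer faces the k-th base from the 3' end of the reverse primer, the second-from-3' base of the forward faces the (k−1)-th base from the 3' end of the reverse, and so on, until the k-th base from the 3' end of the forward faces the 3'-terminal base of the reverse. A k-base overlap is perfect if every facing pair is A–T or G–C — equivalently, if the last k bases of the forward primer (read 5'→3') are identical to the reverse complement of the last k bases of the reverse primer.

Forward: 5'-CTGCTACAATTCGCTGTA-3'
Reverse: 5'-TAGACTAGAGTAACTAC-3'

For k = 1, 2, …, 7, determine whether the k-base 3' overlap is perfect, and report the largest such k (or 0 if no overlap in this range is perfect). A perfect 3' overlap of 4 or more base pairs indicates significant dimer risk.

Last 7 bases (5'→3') — forward …CGCTGTA, reverse …TAACTAC.
Reverse complement of the reverse primer's last 7 bases: GTAGTTA; its first k bases are the reverse complement of the reverse primer's last k bases, so a perfect k-base overlap needs the forward primer's last k bases to equal them.
Comparing (forward last k vs required): k=1: A vs G ✗; k=2: TA vs GT ✗; k=3: GTA vs GTA ✓; k=4: TGTA vs GTAG ✗; k=5: CTGTA vs GTAGT ✗; k=6: GCTGTA vs GTAGTT ✗; k=7: CGCTGTA vs GTAGTTA ✗.
Only k = 3 is perfect, so the longest perfect 3' overlap is 3.

Longest perfect overlap: 3 complementary base pairs; below the dimer-risk threshold (threshold 4).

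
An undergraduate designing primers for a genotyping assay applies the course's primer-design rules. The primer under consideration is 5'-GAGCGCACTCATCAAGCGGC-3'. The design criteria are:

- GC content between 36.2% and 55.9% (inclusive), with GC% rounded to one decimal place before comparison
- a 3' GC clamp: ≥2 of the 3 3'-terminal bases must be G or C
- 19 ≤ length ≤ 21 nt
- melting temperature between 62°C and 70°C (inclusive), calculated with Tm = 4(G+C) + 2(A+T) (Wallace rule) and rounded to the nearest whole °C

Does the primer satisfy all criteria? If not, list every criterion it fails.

Fails: GC content.

Base counts: A=5, T=2, G=6, C=7 (length 20).
GC content: GC 13/20 = 65.0%, outside 36.2–55.9% ✗
GC clamp: 3' end GGC has 3 G/C ✓
length: length 20 ✓
Tm: Tm = 2·7 + 4·13 = 66°C ✓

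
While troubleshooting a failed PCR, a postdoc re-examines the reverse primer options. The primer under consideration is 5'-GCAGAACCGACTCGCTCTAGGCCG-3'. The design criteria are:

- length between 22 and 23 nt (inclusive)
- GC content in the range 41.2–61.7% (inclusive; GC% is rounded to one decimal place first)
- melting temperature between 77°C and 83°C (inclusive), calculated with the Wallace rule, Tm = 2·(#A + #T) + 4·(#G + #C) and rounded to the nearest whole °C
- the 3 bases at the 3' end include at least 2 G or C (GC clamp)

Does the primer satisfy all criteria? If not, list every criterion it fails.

Fails: length, GC content.

Base counts: A=5, T=3, G=7, C=9 (length 24).
length: length 24, outside 22–23 ✗
GC content: GC 16/24 = 66.7%, outside 41.2–61.7% ✗
Tm: Tm = 2·8 + 4·16 = 80°C ✓
GC clamp: 3' end CCG has 3 G/C ✓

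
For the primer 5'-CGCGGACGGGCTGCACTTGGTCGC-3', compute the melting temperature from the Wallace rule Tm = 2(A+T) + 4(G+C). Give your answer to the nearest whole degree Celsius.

84°C

Base counts: A=2, T=4, G=10, C=8 (length 24).
Tm = 2·(2+4) + 4·(10+8) = 2·6 + 4·18 = 12 + 72 = 84°C.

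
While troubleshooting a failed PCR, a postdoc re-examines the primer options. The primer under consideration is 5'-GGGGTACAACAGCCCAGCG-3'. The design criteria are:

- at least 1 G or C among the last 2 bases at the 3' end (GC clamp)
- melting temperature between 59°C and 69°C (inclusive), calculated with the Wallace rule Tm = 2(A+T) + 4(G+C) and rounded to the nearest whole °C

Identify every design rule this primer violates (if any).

Base counts: A=5, T=1, G=7, C=6 (length 19).
GC clamp: 3' end CG has 2 G/C ✓
Tm: Tm = 2·6 + 4·13 = 64°C ✓

Meets all criteria.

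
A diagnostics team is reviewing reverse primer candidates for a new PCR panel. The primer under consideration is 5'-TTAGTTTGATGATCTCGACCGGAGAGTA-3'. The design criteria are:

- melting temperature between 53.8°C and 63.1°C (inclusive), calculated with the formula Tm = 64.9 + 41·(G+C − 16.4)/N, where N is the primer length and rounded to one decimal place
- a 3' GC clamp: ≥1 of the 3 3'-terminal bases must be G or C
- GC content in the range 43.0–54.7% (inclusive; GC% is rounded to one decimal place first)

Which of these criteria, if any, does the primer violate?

Fails: GC content.

Base counts: A=7, T=9, G=8, C=4 (length 28).
Tm: Tm = 64.9 + 41·(12 − 16.4)/28 = 58.5°C ✓
GC clamp: 3' end GTA has 1 G/C ✓
GC content: GC 12/28 = 42.9%, outside 43.0–54.7% ✗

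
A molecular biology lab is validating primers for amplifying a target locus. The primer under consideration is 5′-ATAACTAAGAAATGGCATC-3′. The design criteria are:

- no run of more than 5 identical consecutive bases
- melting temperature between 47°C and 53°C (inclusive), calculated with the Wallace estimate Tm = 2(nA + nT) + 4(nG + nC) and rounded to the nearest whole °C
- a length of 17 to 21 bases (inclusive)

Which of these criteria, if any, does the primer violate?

Base counts: A=9, T=4, G=3, C=3 (length 19).
homopolymer run: longest run = 3 ✓
Tm: Tm = 2·13 + 4·6 = 50°C ✓
length: length 19 ✓

Meets all criteria.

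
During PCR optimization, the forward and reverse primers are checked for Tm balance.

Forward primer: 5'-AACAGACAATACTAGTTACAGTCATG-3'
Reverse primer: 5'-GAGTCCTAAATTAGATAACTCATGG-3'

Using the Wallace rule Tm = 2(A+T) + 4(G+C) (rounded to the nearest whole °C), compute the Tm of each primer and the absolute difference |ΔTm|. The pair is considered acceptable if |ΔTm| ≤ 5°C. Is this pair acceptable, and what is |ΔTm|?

|ΔTm| = 2°C; the pair is acceptable.

Forward: A=11 T=6 G=4 C=5 → Tm = 2·17 + 4·9 = 70°C.
Reverse: A=9 T=7 G=5 C=4 → Tm = 2·16 + 4·9 = 68°C.
|ΔTm| = |70 − 68| = 2°C, ≤ 5°C.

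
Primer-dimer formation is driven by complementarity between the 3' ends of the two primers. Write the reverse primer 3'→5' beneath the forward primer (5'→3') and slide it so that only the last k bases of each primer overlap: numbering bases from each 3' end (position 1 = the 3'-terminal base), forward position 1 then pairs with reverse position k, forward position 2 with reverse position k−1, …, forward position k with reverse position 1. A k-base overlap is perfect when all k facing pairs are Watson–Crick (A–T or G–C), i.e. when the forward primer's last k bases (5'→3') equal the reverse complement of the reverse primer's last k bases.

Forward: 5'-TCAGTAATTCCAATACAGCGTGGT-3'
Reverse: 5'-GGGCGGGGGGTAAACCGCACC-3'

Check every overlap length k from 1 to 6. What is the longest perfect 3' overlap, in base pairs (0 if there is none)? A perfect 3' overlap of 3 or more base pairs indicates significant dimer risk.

Longest perfect overlap: 3 complementary base pairs; significant dimer risk (threshold 3).

Last 6 bases (5'→3') — forward …CGTGGT, reverse …CGCACC.
Reverse complement of the reverse primer's last 6 bases: GGTGCG; its first k bases are the reverse complement of the reverse primer's last k bases, so a perfect k-base overlap needs the forward primer's last k bases to equal them.
Comparing (forward last k vs required): k=1: T vs G ✗; k=2: GT vs GG ✗; k=3: GGT vs GGT ✓; k=4: TGGT vs GGTG ✗; k=5: GTGGT vs GGTGC ✗; k=6: CGTGGT vs GGTGCG ✗.
Only k = 3 is perfect, so the longest perfect 3' overlap is 3.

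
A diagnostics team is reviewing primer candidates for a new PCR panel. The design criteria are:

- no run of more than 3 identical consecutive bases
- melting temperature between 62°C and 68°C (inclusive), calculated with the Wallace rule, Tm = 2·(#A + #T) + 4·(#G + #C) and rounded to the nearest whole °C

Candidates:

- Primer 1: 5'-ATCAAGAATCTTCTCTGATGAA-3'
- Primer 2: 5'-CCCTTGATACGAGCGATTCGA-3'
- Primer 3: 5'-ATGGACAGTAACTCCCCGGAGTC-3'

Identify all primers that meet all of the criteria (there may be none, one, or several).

Primer 2 only.

Primer 1 (22 nt, A=8 T=7 G=3 C=4): longest run = 2 ✓; Tm = 2·15 + 4·7 = 58°C, outside 62–68°C ✗ — fails.
Primer 2 (21 nt, A=5 T=5 G=5 C=6): longest run = 3 ✓; Tm = 2·10 + 4·11 = 64°C ✓ — passes.
Primer 3 (23 nt, A=6 T=4 G=6 C=7): longest run = 4, exceeds 3 ✗; Tm = 2·10 + 4·13 = 72°C, outside 62–68°C ✗ — fails.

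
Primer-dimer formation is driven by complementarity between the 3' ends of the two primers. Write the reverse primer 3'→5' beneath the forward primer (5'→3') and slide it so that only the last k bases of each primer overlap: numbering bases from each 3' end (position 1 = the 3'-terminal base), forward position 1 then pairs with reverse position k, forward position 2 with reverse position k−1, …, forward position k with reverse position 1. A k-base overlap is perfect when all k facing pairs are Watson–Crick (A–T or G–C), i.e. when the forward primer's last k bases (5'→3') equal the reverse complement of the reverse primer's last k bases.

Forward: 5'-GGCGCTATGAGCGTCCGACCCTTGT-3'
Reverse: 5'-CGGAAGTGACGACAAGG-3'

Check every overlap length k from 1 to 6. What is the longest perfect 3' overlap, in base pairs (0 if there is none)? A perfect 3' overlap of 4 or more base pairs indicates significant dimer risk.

Longest perfect overlap: 6 complementary base pairs; significant dimer risk (threshold 4).

Last 6 bases (5'→3') — forward …CCTTGT, reverse …ACAAGG.
Reverse complement of the reverse primer's last 6 bases: CCTTGT; its first k bases are the reverse complement of the reverse primer's last k bases, so a perfect k-base overlap needs the forward primer's last k bases to equal them.
Comparing (forward last k vs required): k=1: T vs C ✗; k=2: GT vs CC ✗; k=3: TGT vs CCT ✗; k=4: TTGT vs CCTT ✗; k=5: CTTGT vs CCTTG ✗; k=6: CCTTGT vs CCTTGT ✓.
Only k = 6 is perfect, so the longest perfect 3' overlap is 6.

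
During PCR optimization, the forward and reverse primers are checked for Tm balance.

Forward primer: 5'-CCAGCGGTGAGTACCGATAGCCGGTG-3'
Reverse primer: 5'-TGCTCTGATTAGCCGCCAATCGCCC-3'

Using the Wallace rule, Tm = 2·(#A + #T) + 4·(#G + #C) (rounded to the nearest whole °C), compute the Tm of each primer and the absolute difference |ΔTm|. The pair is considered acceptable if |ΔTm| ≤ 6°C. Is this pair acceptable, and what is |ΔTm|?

|ΔTm| = 6°C; the pair is acceptable.

Forward: A=5 T=4 G=10 C=7 → Tm = 2·9 + 4·17 = 86°C.
Reverse: A=4 T=6 G=5 C=10 → Tm = 2·10 + 4·15 = 80°C.
|ΔTm| = |86 − 80| = 6°C, ≤ 6°C.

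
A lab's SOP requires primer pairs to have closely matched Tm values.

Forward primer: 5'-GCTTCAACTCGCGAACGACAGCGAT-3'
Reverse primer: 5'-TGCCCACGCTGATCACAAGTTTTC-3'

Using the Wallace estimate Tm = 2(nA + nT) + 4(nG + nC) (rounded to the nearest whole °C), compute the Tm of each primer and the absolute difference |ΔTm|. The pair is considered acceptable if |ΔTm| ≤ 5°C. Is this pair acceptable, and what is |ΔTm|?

Forward: A=7 T=4 G=6 C=8 → Tm = 2·11 + 4·14 = 78°C.
Reverse: A=5 T=7 G=4 C=8 → Tm = 2·12 + 4·12 = 72°C.
|ΔTm| = |78 − 72| = 6°C, > 5°C.

|ΔTm| = 6°C; the pair is not acceptable.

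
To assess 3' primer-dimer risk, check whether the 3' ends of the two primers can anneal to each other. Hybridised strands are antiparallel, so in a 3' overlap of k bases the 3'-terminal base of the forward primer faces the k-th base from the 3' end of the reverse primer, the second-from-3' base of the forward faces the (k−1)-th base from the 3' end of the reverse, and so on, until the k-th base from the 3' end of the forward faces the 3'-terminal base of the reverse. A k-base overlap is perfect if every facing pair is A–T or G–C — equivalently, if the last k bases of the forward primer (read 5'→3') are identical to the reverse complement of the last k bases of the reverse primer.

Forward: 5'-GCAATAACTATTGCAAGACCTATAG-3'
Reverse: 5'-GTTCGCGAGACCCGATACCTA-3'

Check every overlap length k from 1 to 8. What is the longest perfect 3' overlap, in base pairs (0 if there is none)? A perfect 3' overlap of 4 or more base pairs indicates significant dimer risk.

Longest perfect overlap: 3 complementary base pairs; below the dimer-risk threshold (threshold 4).

Last 8 bases (5'→3') — forward …ACCTATAG, reverse …GATACCTA.
Reverse complement of the reverse primer's last 8 bases: TAGGTATC; its first k bases are the reverse complement of the reverse primer's last k bases, so a perfect k-base overlap needs the forward primer's last k bases to equal them.
Comparing (forward last k vs required): k=1: G vs T ✗; k=2: AG vs TA ✗; k=3: TAG vs TAG ✓; k=4: ATAG vs TAGG ✗; k=5: TATAG vs TAGGT ✗; k=6: CTATAG vs TAGGTA ✗; k=7: CCTATAG vs TAGGTAT ✗; k=8: ACCTATAG vs TAGGTATC ✗.
Only k = 3 is perfect, so the longest perfect 3' overlap is 3.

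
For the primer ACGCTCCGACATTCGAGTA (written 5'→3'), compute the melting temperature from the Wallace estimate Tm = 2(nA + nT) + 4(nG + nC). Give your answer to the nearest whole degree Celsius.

Base counts: A=5, T=4, G=4, C=6 (length 19).
Tm = 2·(5+4) + 4·(4+6) = 2·9 + 4·10 = 18 + 40 = 58°C.

58°C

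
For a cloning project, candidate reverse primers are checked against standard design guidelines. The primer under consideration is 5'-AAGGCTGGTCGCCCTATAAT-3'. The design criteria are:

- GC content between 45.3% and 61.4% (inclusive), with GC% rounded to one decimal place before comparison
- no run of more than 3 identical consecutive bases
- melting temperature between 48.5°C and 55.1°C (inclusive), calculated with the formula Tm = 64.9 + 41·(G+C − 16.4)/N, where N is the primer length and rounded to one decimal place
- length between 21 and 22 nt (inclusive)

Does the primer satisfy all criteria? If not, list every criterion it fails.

Base counts: A=5, T=5, G=5, C=5 (length 20).
GC content: GC 10/20 = 50.0% ✓
homopolymer run: longest run = 3 ✓
Tm: Tm = 64.9 + 41·(10 − 16.4)/20 = 51.8°C ✓
length: length 20, outside 21–22 ✗

Fails: length.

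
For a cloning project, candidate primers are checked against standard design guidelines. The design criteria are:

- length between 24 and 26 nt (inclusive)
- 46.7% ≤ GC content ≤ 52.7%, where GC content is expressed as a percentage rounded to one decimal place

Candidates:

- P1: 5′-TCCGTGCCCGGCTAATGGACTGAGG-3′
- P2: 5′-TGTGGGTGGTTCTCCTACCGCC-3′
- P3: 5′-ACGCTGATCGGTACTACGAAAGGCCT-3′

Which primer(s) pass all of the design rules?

None of the candidates satisfy all criteria.

P1 (25 nt, A=4 T=5 G=9 C=7): length 25 ✓; GC 16/25 = 64.0%, outside 46.7–52.7% ✗ — fails.
P2 (22 nt, A=1 T=7 G=7 C=7): length 22, outside 24–26 ✗; GC 14/22 = 63.6%, outside 46.7–52.7% ✗ — fails.
P3 (26 nt, A=7 T=5 G=7 C=7): length 26 ✓; GC 14/26 = 53.8%, outside 46.7–52.7% ✗ — fails.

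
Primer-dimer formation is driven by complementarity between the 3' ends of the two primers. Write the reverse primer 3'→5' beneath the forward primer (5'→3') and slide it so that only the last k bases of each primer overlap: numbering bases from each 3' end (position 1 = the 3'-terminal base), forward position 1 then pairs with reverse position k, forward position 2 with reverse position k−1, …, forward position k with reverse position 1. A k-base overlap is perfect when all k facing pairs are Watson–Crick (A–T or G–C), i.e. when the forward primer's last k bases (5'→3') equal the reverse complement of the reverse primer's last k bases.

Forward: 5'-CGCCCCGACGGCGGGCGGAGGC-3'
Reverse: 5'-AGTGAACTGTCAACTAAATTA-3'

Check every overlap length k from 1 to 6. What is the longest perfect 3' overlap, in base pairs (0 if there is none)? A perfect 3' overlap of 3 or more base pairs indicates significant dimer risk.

Last 6 bases (5'→3') — forward …GGAGGC, reverse …AAATTA.
Reverse complement of the reverse primer's last 6 bases: TAATTT; its first k bases are the reverse complement of the reverse primer's last k bases, so a perfect k-base overlap needs the forward primer's last k bases to equal them.
Comparing (forward last k vs required): k=1: C vs T ✗; k=2: GC vs TA ✗; k=3: GGC vs TAA ✗; k=4: AGGC vs TAAT ✗; k=5: GAGGC vs TAATT ✗; k=6: GGAGGC vs TAATTT ✗.
No overlap length from 1 to 6 is perfect, so the longest perfect 3' overlap is 0.

Longest perfect overlap: 0 complementary base pairs; below the dimer-risk threshold (threshold 3).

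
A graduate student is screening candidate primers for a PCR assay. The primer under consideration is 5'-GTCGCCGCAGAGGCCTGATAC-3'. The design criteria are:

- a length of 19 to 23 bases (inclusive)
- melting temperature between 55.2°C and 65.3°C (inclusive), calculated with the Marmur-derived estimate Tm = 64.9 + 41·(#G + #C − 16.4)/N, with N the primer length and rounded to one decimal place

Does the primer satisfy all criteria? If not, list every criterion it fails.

Meets all criteria.

Base counts: A=4, T=3, G=7, C=7 (length 21).
length: length 21 ✓
Tm: Tm = 64.9 + 41·(14 − 16.4)/21 = 60.2°C ✓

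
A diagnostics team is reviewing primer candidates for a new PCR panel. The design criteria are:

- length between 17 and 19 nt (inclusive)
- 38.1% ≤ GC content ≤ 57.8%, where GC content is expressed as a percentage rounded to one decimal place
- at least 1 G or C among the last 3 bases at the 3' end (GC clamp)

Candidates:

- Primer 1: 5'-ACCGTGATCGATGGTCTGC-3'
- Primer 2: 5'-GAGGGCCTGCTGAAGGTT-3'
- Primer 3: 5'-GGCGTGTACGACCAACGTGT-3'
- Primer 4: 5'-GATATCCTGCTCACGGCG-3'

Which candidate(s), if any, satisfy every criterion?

None of the candidates satisfy all criteria.

Primer 1 (19 nt, A=3 T=5 G=6 C=5): length 19 ✓; GC 11/19 = 57.9%, outside 38.1–57.8% ✗; 3' end TGC has 2 G/C ✓ — fails.
Primer 2 (18 nt, A=3 T=4 G=8 C=3): length 18 ✓; GC 11/18 = 61.1%, outside 38.1–57.8% ✗; 3' end GTT has 1 G/C ✓ — fails.
Primer 3 (20 nt, A=4 T=4 G=7 C=5): length 20, outside 17–19 ✗; GC 12/20 = 60.0%, outside 38.1–57.8% ✗; 3' end TGT has 1 G/C ✓ — fails.
Primer 4 (18 nt, A=3 T=4 G=5 C=6): length 18 ✓; GC 11/18 = 61.1%, outside 38.1–57.8% ✗; 3' end GCG has 3 G/C ✓ — fails.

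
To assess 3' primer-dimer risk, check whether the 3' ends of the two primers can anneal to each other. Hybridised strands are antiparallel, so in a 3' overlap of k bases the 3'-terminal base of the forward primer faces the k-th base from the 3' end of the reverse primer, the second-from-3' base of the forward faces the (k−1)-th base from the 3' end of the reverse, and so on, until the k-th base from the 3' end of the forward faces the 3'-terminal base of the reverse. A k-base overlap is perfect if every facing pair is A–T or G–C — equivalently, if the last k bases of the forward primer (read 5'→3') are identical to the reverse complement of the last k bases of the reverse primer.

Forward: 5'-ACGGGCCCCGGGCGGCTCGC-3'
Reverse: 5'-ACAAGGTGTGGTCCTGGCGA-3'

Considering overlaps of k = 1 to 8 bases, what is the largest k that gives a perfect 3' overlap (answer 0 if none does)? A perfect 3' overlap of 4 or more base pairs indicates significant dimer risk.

Longest perfect overlap: 4 complementary base pairs; significant dimer risk (threshold 4).

Last 8 bases (5'→3') — forward …CGGCTCGC, reverse …CCTGGCGA.
Reverse complement of the reverse primer's last 8 bases: TCGCCAGG; its first k bases are the reverse complement of the reverse primer's last k bases, so a perfect k-base overlap needs the forward primer's last k bases to equal them.
Comparing (forward last k vs required): k=1: C vs T ✗; k=2: GC vs TC ✗; k=3: CGC vs TCG ✗; k=4: TCGC vs TCGC ✓; k=5: CTCGC vs TCGCC ✗; k=6: GCTCGC vs TCGCCA ✗; k=7: GGCTCGC vs TCGCCAG ✗; k=8: CGGCTCGC vs TCGCCAGG ✗.
Only k = 4 is perfect, so the longest perfect 3' overlap is 4.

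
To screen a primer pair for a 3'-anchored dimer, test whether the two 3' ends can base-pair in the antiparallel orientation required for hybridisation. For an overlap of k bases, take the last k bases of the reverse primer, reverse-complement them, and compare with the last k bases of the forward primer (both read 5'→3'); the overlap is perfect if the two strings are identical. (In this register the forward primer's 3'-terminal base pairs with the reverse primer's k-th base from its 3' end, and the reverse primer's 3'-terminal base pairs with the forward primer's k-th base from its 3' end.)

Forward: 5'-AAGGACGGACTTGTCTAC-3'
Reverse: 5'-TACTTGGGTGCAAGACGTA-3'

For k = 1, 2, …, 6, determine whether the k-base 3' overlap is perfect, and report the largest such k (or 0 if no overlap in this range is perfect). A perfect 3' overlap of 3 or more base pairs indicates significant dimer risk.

Last 6 bases (5'→3') — forward …GTCTAC, reverse …GACGTA.
Reverse complement of the reverse primer's last 6 bases: TACGTC; its first k bases are the reverse complement of the reverse primer's last k bases, so a perfect k-base overlap needs the forward primer's last k bases to equal them.
Comparing (forward last k vs required): k=1: C vs T ✗; k=2: AC vs TA ✗; k=3: TAC vs TAC ✓; k=4: CTAC vs TACG ✗; k=5: TCTAC vs TACGT ✗; k=6: GTCTAC vs TACGTC ✗.
Only k = 3 is perfect, so the longest perfect 3' overlap is 3.

Longest perfect overlap: 3 complementary base pairs; significant dimer risk (threshold 3).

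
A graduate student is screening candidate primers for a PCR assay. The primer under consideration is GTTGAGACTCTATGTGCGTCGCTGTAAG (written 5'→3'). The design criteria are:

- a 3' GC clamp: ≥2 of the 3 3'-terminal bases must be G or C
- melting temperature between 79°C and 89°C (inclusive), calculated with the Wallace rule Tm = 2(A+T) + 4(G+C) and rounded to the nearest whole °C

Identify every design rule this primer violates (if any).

Fails: GC clamp.

Base counts: A=5, T=9, G=9, C=5 (length 28).
GC clamp: 3' end AAG has 1 G/C, need ≥2 ✗
Tm: Tm = 2·14 + 4·14 = 84°C ✓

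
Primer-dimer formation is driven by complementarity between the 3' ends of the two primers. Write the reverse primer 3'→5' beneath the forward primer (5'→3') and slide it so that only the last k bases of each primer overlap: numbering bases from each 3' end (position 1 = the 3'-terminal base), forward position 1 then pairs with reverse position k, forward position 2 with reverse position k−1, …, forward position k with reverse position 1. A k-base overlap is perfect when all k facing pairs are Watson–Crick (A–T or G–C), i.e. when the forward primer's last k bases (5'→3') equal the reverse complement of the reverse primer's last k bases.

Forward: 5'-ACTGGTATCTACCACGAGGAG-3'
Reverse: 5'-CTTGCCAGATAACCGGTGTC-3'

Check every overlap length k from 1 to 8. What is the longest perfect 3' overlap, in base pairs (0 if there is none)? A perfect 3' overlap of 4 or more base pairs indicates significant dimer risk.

Longest perfect overlap: 1 complementary base pair; below the dimer-risk threshold (threshold 4).

Last 8 bases (5'→3') — forward …ACGAGGAG, reverse …CCGGTGTC.
Reverse complement of the reverse primer's last 8 bases: GACACCGG; its first k bases are the reverse complement of the reverse primer's last k bases, so a perfect k-base overlap needs the forward primer's last k bases to equal them.
Comparing (forward last k vs required): k=1: G vs G ✓; k=2: AG vs GA ✗; k=3: GAG vs GAC ✗; k=4: GGAG vs GACA ✗; k=5: AGGAG vs GACAC ✗; k=6: GAGGAG vs GACACC ✗; k=7: CGAGGAG vs GACACCG ✗; k=8: ACGAGGAG vs GACACCGG ✗.
Only k = 1 is perfect, so the longest perfect 3' overlap is 1.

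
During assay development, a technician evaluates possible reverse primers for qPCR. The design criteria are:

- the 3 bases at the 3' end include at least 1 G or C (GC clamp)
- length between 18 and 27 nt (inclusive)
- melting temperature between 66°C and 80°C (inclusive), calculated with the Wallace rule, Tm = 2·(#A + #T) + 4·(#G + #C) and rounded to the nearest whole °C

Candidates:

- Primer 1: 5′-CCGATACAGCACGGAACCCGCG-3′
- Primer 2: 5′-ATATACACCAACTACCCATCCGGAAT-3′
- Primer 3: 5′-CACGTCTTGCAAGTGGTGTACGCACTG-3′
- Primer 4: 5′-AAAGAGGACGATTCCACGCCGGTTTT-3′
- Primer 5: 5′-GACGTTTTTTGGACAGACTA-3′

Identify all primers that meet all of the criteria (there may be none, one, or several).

Primer 1 only.

Primer 1 (22 nt, A=6 T=1 G=6 C=9): 3' end GCG has 3 G/C ✓; length 22 ✓; Tm = 2·7 + 4·15 = 74°C ✓ — passes.
Primer 2 (26 nt, A=10 T=5 G=2 C=9): 3' end AAT has 0 G/C, need ≥1 ✗; length 26 ✓; Tm = 2·15 + 4·11 = 74°C ✓ — fails.
Primer 3 (27 nt, A=5 T=7 G=8 C=7): 3' end CTG has 2 G/C ✓; length 27 ✓; Tm = 2·12 + 4·15 = 84°C, outside 66–80°C ✗ — fails.
Primer 4 (26 nt, A=7 T=6 G=7 C=6): 3' end TTT has 0 G/C, need ≥1 ✗; length 26 ✓; Tm = 2·13 + 4·13 = 78°C ✓ — fails.
Primer 5 (20 nt, A=5 T=7 G=5 C=3): 3' end CTA has 1 G/C ✓; length 20 ✓; Tm = 2·12 + 4·8 = 56°C, outside 66–80°C ✗ — fails.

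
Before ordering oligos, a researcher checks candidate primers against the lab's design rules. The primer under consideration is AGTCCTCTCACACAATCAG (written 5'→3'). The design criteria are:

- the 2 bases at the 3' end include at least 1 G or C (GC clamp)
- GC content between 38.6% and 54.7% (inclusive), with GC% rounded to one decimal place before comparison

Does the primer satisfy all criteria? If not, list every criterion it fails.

Base counts: A=6, T=4, G=2, C=7 (length 19).
GC clamp: 3' end AG has 1 G/C ✓
GC content: GC 9/19 = 47.4% ✓

Meets all criteria.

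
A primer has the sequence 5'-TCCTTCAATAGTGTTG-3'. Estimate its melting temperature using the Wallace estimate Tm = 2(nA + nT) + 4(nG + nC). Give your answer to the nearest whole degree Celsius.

44°C

Base counts: A=3, T=7, G=3, C=3 (length 16).
Tm = 2·(3+7) + 4·(3+3) = 2·10 + 4·6 = 20 + 24 = 44°C.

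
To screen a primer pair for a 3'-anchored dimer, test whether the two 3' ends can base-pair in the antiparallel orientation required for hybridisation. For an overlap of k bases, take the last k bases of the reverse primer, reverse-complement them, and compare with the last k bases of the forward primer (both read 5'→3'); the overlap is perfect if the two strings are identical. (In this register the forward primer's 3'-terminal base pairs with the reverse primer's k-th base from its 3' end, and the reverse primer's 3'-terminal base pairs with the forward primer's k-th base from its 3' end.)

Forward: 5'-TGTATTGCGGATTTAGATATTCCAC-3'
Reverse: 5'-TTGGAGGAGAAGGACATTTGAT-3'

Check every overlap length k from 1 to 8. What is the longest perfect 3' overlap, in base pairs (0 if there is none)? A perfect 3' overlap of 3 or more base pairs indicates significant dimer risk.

Last 8 bases (5'→3') — forward …TATTCCAC, reverse …CATTTGAT.
Reverse complement of the reverse primer's last 8 bases: ATCAAATG; its first k bases are the reverse complement of the reverse primer's last k bases, so a perfect k-base overlap needs the forward primer's last k bases to equal them.
Comparing (forward last k vs required): k=1: C vs A ✗; k=2: AC vs AT ✗; k=3: CAC vs ATC ✗; k=4: CCAC vs ATCA ✗; k=5: TCCAC vs ATCAA ✗; k=6: TTCCAC vs ATCAAA ✗; k=7: ATTCCAC vs ATCAAAT ✗; k=8: TATTCCAC vs ATCAAATG ✗.
No overlap length from 1 to 8 is perfect, so the longest perfect 3' overlap is 0.

Longest perfect overlap: 0 complementary base pairs; below the dimer-risk threshold (threshold 3).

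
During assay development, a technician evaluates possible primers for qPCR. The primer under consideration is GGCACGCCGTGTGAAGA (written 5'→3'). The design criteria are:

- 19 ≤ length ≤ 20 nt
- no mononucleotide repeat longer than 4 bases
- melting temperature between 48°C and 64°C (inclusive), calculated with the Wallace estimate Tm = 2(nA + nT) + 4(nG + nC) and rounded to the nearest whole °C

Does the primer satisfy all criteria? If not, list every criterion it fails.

Fails: length.

Base counts: A=4, T=2, G=7, C=4 (length 17).
length: length 17, outside 19–20 ✗
homopolymer run: longest run = 2 ✓
Tm: Tm = 2·6 + 4·11 = 56°C ✓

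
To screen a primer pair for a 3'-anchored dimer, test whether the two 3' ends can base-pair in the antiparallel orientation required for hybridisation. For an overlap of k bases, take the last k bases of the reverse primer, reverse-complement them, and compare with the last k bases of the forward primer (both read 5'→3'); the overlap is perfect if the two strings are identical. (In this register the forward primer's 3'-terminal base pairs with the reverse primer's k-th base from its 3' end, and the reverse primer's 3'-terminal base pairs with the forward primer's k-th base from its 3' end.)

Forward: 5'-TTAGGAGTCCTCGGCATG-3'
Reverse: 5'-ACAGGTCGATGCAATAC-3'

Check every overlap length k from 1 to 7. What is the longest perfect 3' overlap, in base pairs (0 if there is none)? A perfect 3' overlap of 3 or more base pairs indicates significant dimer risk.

Longest perfect overlap: 1 complementary base pair; below the dimer-risk threshold (threshold 3).

Last 7 bases (5'→3') — forward …CGGCATG, reverse …GCAATAC.
Reverse complement of the reverse primer's last 7 bases: GTATTGC; its first k bases are the reverse complement of the reverse primer's last k bases, so a perfect k-base overlap needs the forward primer's last k bases to equal them.
Comparing (forward last k vs required): k=1: G vs G ✓; k=2: TG vs GT ✗; k=3: ATG vs GTA ✗; k=4: CATG vs GTAT ✗; k=5: GCATG vs GTATT ✗; k=6: GGCATG vs GTATTG ✗; k=7: CGGCATG vs GTATTGC ✗.
Only k = 1 is perfect, so the longest perfect 3' overlap is 1.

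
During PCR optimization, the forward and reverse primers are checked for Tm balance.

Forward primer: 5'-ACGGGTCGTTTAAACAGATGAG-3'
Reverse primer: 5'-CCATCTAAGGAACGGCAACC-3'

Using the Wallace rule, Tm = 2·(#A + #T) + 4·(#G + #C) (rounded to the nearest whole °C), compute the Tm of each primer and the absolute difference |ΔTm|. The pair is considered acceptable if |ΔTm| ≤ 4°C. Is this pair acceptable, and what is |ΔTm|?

Forward: A=7 T=5 G=7 C=3 → Tm = 2·12 + 4·10 = 64°C.
Reverse: A=7 T=2 G=4 C=7 → Tm = 2·9 + 4·11 = 62°C.
|ΔTm| = |64 − 62| = 2°C, ≤ 4°C.

|ΔTm| = 2°C; the pair is acceptable.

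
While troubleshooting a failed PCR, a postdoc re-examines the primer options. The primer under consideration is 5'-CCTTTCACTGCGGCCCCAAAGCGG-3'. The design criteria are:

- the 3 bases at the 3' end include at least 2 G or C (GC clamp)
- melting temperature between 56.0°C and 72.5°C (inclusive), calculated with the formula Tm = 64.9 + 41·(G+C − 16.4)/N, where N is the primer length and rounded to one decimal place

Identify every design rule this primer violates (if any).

Meets all criteria.

Base counts: A=4, T=4, G=6, C=10 (length 24).
GC clamp: 3' end CGG has 3 G/C ✓
Tm: Tm = 64.9 + 41·(16 − 16.4)/24 = 64.2°C ✓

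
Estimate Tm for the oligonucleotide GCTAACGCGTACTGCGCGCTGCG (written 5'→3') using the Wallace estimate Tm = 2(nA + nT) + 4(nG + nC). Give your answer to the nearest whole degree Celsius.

Base counts: A=3, T=4, G=8, C=8 (length 23).
Tm = 2·(3+4) + 4·(8+8) = 2·7 + 4·16 = 14 + 64 = 78°C.

78°C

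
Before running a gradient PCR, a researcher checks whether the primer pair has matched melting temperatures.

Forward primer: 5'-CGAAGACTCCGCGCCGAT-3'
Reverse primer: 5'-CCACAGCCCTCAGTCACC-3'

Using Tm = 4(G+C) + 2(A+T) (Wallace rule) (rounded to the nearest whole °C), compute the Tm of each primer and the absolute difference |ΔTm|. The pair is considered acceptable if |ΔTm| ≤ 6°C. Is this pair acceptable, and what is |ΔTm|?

Forward: A=4 T=2 G=5 C=7 → Tm = 2·6 + 4·12 = 60°C.
Reverse: A=4 T=2 G=2 C=10 → Tm = 2·6 + 4·12 = 60°C.
|ΔTm| = |60 − 60| = 0°C, ≤ 6°C.

|ΔTm| = 0°C; the pair is acceptable.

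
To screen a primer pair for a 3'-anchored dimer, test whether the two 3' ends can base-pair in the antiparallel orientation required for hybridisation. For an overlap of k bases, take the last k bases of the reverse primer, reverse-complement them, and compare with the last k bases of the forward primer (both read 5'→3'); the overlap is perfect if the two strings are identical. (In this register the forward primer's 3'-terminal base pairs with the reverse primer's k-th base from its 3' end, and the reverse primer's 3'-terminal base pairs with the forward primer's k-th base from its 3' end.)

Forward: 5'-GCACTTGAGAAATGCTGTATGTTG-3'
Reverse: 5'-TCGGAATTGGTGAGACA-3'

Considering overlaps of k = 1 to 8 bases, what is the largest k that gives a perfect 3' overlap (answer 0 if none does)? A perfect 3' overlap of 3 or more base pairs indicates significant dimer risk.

Last 8 bases (5'→3') — forward …GTATGTTG, reverse …GTGAGACA.
Reverse complement of the reverse primer's last 8 bases: TGTCTCAC; its first k bases are the reverse complement of the reverse primer's last k bases, so a perfect k-base overlap needs the forward primer's last k bases to equal them.
Comparing (forward last k vs required): k=1: G vs T ✗; k=2: TG vs TG ✓; k=3: TTG vs TGT ✗; k=4: GTTG vs TGTC ✗; k=5: TGTTG vs TGTCT ✗; k=6: ATGTTG vs TGTCTC ✗; k=7: TATGTTG vs TGTCTCA ✗; k=8: GTATGTTG vs TGTCTCAC ✗.
Only k = 2 is perfect, so the longest perfect 3' overlap is 2.

Longest perfect overlap: 2 complementary base pairs; below the dimer-risk threshold (threshold 3).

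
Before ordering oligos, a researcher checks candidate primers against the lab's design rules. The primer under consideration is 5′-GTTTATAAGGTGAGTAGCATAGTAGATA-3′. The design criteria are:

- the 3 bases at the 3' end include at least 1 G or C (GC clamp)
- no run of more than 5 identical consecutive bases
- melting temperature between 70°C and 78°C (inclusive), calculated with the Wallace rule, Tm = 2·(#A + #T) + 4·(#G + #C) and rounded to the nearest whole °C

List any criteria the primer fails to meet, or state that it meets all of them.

Base counts: A=10, T=9, G=8, C=1 (length 28).
GC clamp: 3' end ATA has 0 G/C, need ≥1 ✗
homopolymer run: longest run = 3 ✓
Tm: Tm = 2·19 + 4·9 = 74°C ✓

Fails: GC clamp.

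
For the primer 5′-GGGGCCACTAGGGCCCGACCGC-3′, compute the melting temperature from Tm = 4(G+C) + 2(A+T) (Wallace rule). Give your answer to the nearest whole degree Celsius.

Base counts: A=3, T=1, G=9, C=9 (length 22).
Tm = 2·(3+1) + 4·(9+9) = 2·4 + 4·18 = 8 + 72 = 80°C.

80°C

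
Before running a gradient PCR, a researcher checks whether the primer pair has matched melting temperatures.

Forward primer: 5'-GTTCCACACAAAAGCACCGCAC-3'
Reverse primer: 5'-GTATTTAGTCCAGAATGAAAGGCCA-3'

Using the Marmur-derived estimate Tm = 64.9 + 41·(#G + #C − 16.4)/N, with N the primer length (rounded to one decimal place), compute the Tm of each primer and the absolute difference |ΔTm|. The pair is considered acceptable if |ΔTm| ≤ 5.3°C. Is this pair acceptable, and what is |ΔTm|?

|ΔTm| = 2.3°C; the pair is acceptable.

Forward: G+C = 12, N = 22 → Tm = 64.9 + 41·(12 − 16.4)/22 = 56.7°C.
Reverse: G+C = 10, N = 25 → Tm = 64.9 + 41·(10 − 16.4)/25 = 54.4°C.
|ΔTm| = |56.7 − 54.4| = 2.3°C, ≤ 5.3°C.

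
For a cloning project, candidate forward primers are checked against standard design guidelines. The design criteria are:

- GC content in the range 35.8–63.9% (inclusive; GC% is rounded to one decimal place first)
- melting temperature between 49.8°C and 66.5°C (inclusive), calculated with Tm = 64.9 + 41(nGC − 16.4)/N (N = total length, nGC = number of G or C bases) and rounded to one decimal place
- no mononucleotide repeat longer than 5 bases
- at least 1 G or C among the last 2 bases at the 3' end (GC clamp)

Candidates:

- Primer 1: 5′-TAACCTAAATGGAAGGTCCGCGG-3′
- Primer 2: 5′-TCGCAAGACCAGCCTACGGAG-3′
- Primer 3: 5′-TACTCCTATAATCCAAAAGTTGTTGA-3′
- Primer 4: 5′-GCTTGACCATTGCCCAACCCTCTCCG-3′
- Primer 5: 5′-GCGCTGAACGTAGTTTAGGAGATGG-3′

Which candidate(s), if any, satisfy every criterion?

Primer 1 (23 nt, A=7 T=4 G=7 C=5): GC 12/23 = 52.2% ✓; Tm = 64.9 + 41·(12 − 16.4)/23 = 57.1°C ✓; longest run = 3 ✓; 3' end GG has 2 G/C ✓ — passes.
Primer 2 (21 nt, A=6 T=2 G=6 C=7): GC 13/21 = 61.9% ✓; Tm = 64.9 + 41·(13 − 16.4)/21 = 58.3°C ✓; longest run = 2 ✓; 3' end AG has 1 G/C ✓ — passes.
Primer 3 (26 nt, A=9 T=9 G=3 C=5): GC 8/26 = 30.8%, outside 35.8–63.9% ✗; Tm = 64.9 + 41·(8 − 16.4)/26 = 51.7°C ✓; longest run = 4 ✓; 3' end GA has 1 G/C ✓ — fails.
Primer 4 (26 nt, A=4 T=6 G=4 C=12): GC 16/26 = 61.5% ✓; Tm = 64.9 + 41·(16 − 16.4)/26 = 64.3°C ✓; longest run = 3 ✓; 3' end CG has 2 G/C ✓ — passes.
Primer 5 (25 nt, A=6 T=6 G=10 C=3): GC 13/25 = 52.0% ✓; Tm = 64.9 + 41·(13 − 16.4)/25 = 59.3°C ✓; longest run = 3 ✓; 3' end GG has 2 G/C ✓ — passes.

Primer 1, Primer 2, Primer 4 and Primer 5.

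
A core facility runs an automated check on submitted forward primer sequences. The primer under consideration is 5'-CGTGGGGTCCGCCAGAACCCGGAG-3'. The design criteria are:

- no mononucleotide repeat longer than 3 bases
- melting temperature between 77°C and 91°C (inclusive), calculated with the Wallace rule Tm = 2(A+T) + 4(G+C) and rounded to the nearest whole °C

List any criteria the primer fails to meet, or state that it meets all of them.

Base counts: A=4, T=2, G=10, C=8 (length 24).
homopolymer run: longest run = 4, exceeds 3 ✗
Tm: Tm = 2·6 + 4·18 = 84°C ✓

Fails: homopolymer run.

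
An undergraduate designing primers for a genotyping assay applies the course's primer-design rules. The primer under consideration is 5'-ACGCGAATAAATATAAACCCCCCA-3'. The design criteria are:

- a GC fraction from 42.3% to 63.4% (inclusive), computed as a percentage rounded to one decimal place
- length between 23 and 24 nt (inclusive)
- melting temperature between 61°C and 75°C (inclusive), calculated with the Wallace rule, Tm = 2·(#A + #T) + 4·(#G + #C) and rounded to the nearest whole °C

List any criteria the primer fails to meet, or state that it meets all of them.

Fails: GC content.

Base counts: A=11, T=3, G=2, C=8 (length 24).
GC content: GC 10/24 = 41.7%, outside 42.3–63.4% ✗
length: length 24 ✓
Tm: Tm = 2·14 + 4·10 = 68°C ✓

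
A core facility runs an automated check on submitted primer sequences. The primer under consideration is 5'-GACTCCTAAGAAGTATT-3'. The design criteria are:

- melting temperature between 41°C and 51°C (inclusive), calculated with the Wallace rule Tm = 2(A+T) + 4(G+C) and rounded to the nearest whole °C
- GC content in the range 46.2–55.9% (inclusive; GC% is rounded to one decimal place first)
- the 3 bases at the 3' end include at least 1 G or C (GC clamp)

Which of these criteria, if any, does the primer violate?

Fails: GC content, GC clamp.

Base counts: A=6, T=5, G=3, C=3 (length 17).
Tm: Tm = 2·11 + 4·6 = 46°C ✓
GC content: GC 6/17 = 35.3%, outside 46.2–55.9% ✗
GC clamp: 3' end ATT has 0 G/C, need ≥1 ✗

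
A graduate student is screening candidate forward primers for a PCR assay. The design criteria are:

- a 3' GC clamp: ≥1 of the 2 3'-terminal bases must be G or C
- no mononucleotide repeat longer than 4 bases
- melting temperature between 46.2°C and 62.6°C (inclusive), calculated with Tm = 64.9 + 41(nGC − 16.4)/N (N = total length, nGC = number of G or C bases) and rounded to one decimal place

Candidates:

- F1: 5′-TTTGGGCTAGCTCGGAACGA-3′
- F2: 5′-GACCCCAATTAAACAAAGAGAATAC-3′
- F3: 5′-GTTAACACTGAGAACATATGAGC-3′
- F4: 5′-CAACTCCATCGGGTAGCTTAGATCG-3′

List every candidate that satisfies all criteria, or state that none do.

F1, F2, F3 and F4.

F1 (20 nt, A=4 T=5 G=7 C=4): 3' end GA has 1 G/C ✓; longest run = 3 ✓; Tm = 64.9 + 41·(11 − 16.4)/20 = 53.8°C ✓ — passes.
F2 (25 nt, A=13 T=3 G=3 C=6): 3' end AC has 1 G/C ✓; longest run = 4 ✓; Tm = 64.9 + 41·(9 − 16.4)/25 = 52.8°C ✓ — passes.
F3 (23 nt, A=9 T=5 G=5 C=4): 3' end GC has 2 G/C ✓; longest run = 2 ✓; Tm = 64.9 + 41·(9 − 16.4)/23 = 51.7°C ✓ — passes.
F4 (25 nt, A=6 T=6 G=6 C=7): 3' end CG has 2 G/C ✓; longest run = 3 ✓; Tm = 64.9 + 41·(13 − 16.4)/25 = 59.3°C ✓ — passes.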